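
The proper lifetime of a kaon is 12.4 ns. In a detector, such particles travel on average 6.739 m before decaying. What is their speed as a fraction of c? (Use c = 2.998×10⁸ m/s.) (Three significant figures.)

d = βγcτ ⇒ βγ = d/(cτ) = 6.739 m / (3.71752 m) = 1.8128.
β = (βγ)/√(1+(βγ)²) = 1.8128/√4.28624 = 0.876.

0.876c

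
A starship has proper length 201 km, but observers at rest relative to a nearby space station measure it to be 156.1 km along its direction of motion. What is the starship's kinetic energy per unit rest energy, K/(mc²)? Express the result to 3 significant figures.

0.288

Length contraction gives γ = L₀/L = 201/156.1 = 1.28764.
Since K = (γ−1)mc², K/(mc²) = 1.28764 − 1 = 0.288.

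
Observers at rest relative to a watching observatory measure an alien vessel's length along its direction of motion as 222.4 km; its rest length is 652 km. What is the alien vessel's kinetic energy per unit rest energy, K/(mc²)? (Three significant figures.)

Length contraction gives γ = L₀/L = 652/222.4 = 2.93165.
K/(mc²) = γ − 1 = 2.93165 − 1 = 1.93.

1.93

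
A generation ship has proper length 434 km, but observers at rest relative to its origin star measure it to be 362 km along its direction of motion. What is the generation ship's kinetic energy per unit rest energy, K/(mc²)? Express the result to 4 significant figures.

0.1989

From L = L₀/γ: γ = 434/362 = 1.1989.
K/(mc²) = γ − 1 = 1.1989 − 1 = 0.1989.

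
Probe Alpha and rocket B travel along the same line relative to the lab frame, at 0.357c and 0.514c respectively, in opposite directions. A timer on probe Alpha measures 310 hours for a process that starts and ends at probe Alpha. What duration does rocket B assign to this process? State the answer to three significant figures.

458 hours

Transform probe Alpha's velocity into rocket B's frame: (0.357 + 0.514)/(1 + 0.357·0.514) = 0.871/1.183498, so the relative speed is 0.73595c.
γ for this relative speed: γ = 1/√(1 − 0.541622) = 1.477.
The clock on probe Alpha records proper time, so rocket B measures Δt = γΔτ = 1.477 × 310 = 458 hours.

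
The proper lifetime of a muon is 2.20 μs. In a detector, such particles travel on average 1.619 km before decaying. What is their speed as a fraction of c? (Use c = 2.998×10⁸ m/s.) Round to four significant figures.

Lab distance = (lab lifetime)·v = γτ·βc, so βγ = d/(cτ) = 1619/(2.998×10⁸ × 2.200×10^-6) = 2.4547.
With βγ = 2.4547: γ² = 1 + (βγ)² = 7.02555, and β = (βγ)/γ = 2.4547/2.65058 = 0.9261.

0.9261c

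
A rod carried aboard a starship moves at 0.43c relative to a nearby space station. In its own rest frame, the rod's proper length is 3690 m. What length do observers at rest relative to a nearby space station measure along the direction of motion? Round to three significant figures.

Lorentz factor: γ = (1 − 0.1849)^(−1/2) = 1.1076.
Along the direction of motion the measured length is L₀/γ = 3690/1.1076 = 3330 m.

3330 m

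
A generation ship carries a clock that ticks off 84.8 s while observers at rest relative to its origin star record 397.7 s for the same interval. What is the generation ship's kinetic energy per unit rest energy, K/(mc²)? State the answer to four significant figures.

From Δt = γΔτ: γ = 397.7/84.8 = 4.68986.
K/(mc²) = γ − 1 = 4.68986 − 1 = 3.690.

3.690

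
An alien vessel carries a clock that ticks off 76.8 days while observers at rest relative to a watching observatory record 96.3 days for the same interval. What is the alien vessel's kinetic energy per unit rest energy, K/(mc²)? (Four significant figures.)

0.2539

γ = Δt/Δτ = 96.3/76.8 = 1.25391.
K/(mc²) = γ − 1 = 1.25391 − 1 = 0.2539.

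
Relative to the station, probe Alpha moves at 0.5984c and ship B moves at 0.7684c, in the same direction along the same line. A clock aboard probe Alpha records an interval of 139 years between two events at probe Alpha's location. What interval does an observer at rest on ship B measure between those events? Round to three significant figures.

The velocity of probe Alpha relative to ship B is (0.5984 − 0.7684)c / (1 − 0.5984×0.7684) = −0.3147c; relative speed 0.3147c.
At |u| = 0.3147c, γ = (1 − 0.0990361)^(−1/2) = 1.0535.
The clock on probe Alpha records proper time, so ship B measures Δt = γΔτ = 1.0535 × 139 = 146 years.

146 years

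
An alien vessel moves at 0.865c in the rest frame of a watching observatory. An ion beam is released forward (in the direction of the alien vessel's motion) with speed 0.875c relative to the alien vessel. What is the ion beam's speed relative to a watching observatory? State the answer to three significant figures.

Relativistic velocity addition: u = (u' + v)/(1 + u'v/c²), with u' = 0.875c and v = 0.865c.
Numerator: 0.875 + 0.865 = 1.74. Denominator: 1 + (0.875)(0.865) = 1.756875.
u = 1.74/1.756875 = 0.99039, so the speed is 0.990c.

0.990c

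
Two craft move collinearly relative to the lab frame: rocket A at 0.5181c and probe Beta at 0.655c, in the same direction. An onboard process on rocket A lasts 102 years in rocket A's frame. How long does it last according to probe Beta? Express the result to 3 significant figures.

Speed of rocket A in probe Beta's frame: u = (v_A − v_B)/(1 − v_A v_B/c²) = (0.5181 − 0.655)/(1 − 0.5181×0.655) = −0.1369/0.6606445 = −0.20722; |u| = 0.20722c.
γ for this relative speed: γ = 1/√(1 − 0.0429401) = 1.0222.
Rocket A's interval is proper; time dilation gives Δt_B = γΔτ = 1.0222 × 102 years = 104 years.

104 years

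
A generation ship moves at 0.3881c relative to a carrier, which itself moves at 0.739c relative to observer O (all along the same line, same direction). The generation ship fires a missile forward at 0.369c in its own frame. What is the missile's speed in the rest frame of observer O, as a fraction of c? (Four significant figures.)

0.9408c

Compose velocities in two stages. Stage 1 (into S'): u₁ = (0.369+0.3881)/(1+0.369×0.3881) = 0.66226.
Stage 2 (into S): u = (0.66226+0.739)/(1+0.66226×0.739) = 0.94082, so the speed is 0.9408c.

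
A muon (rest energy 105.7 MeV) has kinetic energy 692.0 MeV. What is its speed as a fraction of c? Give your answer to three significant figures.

0.991c

γ = 1 + K/(mc²) = 1 + 692.0/105.7 = 7.5468.
β = √(1 − 1/γ²) = √(1 − 0.017558) = √0.982442 = 0.991.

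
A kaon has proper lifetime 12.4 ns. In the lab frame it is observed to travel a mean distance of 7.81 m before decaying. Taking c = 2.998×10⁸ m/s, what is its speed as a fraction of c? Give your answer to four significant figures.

d = βγcτ ⇒ βγ = d/(cτ) = 7.810 m / (3.71752 m) = 2.1009.
β = (βγ)/√(1+(βγ)²) = 2.1009/√5.41378 = 0.9029.

0.9029c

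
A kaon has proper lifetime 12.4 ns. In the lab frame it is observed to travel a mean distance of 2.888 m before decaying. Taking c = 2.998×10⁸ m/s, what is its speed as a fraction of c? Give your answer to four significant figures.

Lab distance = (lab lifetime)·v = γτ·βc, so βγ = d/(cτ) = 2.888/(2.998×10⁸ × 1.240×10^-8) = 0.77686.
With βγ = 0.77686: γ² = 1 + (βγ)² = 1.603511, and β = (βγ)/γ = 0.77686/1.2663 = 0.6135.

0.6135c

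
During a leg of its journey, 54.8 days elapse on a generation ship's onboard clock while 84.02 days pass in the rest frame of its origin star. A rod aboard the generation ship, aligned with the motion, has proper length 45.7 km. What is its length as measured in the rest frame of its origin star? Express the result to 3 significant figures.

γ = Δt/Δτ = 84.02/54.8 = 1.53321.
L = L₀/γ = 45.7/1.53321 = 29.8 km.

29.8 km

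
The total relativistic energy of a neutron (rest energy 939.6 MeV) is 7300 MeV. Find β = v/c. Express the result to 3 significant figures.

γ = E/(mc²) = 7300/939.6 = 7.7693.
β = √(1 − 1/γ²) = √(1 − 0.0165667) = √0.9834333 = 0.992.

0.992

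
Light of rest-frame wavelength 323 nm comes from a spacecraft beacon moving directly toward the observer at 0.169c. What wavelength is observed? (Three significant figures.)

272 nm

Relativistic Doppler for wavelength: λ_obs = λ_src · √((1−β)/(1+β)).
With β = 0.169: factor = √(0.831/1.169) = 0.84313.
λ_obs = 323 × 0.84313 = 272 nm.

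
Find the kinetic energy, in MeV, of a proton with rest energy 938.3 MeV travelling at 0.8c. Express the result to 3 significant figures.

γ = 1/√(1 − β²) = 1/√(1 − 0.64) = 1/√0.36 = 1.66667.
Kinetic energy: K = (γ − 1)mc² = (1.66667 − 1) × 938.3 MeV = 0.66667 × 938.3 = 626 MeV.

626 MeV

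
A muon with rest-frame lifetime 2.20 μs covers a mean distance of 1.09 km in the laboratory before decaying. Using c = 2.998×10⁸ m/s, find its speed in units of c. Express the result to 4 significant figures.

0.8556c

Lab distance = (lab lifetime)·v = γτ·βc, so βγ = d/(cτ) = 1090/(2.998×10⁸ × 2.200×10^-6) = 1.6526.
With βγ = 1.6526: γ² = 1 + (βγ)² = 3.73109, and β = (βγ)/γ = 1.6526/1.9316 = 0.8556.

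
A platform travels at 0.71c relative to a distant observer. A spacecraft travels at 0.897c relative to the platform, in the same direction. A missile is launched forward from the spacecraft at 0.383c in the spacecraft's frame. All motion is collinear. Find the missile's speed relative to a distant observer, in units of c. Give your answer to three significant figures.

First combine the missile and spacecraft (S''→S'): u₁ = (0.383 + 0.897)/(1 + 0.383×0.897) = 1.28/1.343551 = 0.9527.
Then combine with the platform (S'→S): u = (0.9527 + 0.71)/(1 + 0.9527×0.71) = 1.6627/1.676417 = 0.99182.

0.992c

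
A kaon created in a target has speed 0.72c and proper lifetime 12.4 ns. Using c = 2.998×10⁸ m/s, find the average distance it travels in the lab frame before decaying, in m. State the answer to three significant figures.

3.86 m

β² = 0.5184, so γ = 1/√0.4816 = 1.441.
Lab-frame lifetime: Δt = γτ = 1.441 × 12.4 ns = 17.868 ns.
Distance: d = vΔt = 0.72 × 2.998×10⁸ m/s × 1.7868×10^-8 s = 3.86 m.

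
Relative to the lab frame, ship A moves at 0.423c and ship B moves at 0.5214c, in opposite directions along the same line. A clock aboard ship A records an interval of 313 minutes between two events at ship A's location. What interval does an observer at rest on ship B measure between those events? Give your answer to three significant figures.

494 minutes

Speed of ship A in ship B's frame: u = (v_A + v_B)/(1 + v_A v_B/c²) = (0.423 + 0.5214)/(1 + 0.423×0.5214) = 0.9444/1.2205522 = 0.77375; |u| = 0.77375c.
At |u| = 0.77375c, γ = (1 − 0.598689)^(−1/2) = 1.5786.
The clock on ship A records proper time, so ship B measures Δt = γΔτ = 1.5786 × 313 = 494 minutes.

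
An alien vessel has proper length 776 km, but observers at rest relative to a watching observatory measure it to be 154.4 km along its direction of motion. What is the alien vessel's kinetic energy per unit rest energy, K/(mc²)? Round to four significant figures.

From L = L₀/γ: γ = 776/154.4 = 5.02591.
K/(mc²) = γ − 1 = 5.02591 − 1 = 4.026.

4.026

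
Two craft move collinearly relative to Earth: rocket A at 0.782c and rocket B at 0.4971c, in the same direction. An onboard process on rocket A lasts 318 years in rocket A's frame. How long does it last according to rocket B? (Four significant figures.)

Transform rocket A's velocity into rocket B's frame: (0.782 − 0.4971)/(1 − 0.782·0.4971) = 0.2849/0.6112678, so the relative speed is 0.46608c.
At |u| = 0.46608c, γ = (1 − 0.217231)^(−1/2) = 1.1303.
The clock on rocket A records proper time, so rocket B measures Δt = γΔτ = 1.1303 × 318 = 359.4 years.

359.4 years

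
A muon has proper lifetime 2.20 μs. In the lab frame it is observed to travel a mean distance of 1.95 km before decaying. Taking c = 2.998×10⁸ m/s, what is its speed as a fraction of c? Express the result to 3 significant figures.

Lab distance = (lab lifetime)·v = γτ·βc, so βγ = d/(cτ) = 1950/(2.998×10⁸ × 2.200×10^-6) = 2.9565.
With βγ = 2.9565: γ² = 1 + (βγ)² = 9.74089, and β = (βγ)/γ = 2.9565/3.12104 = 0.947.

0.947c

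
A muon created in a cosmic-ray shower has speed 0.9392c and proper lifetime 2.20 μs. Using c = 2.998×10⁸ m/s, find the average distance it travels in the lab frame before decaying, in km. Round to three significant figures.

γ = 1/√(1 − β²) = 1/√(1 − 0.88209664) = 1/√0.11790336 = 1/0.343371 = 2.9123.
Lab-frame lifetime: Δt = γτ = 2.9123 × 2.20 μs = 6.4071 μs.
Distance: d = vΔt = 0.9392 × 2.998×10⁸ m/s × 6.4071×10^-6 s = 1800 m = 1.80 km.

1.80 km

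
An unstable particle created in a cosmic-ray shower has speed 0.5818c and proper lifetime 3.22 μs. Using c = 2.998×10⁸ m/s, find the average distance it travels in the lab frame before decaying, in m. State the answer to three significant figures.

691 m

With β = 0.5818, γ = 1/√(1 − 0.5818²) = 1/√0.66150876 = 1.2295.
Lab-frame lifetime: Δt = γτ = 1.2295 × 3.22 μs = 3.959 μs.
Distance: d = vΔt = 0.5818 × 2.998×10⁸ m/s × 3.9590×10^-6 s = 691 m.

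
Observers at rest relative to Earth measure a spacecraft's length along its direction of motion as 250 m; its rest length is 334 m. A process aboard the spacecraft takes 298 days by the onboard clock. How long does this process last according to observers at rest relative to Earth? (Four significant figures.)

From L = L₀/γ: γ = 334/250 = 1.336.
Δt = γΔτ = 1.336 × 298 = 398.1 days.

398.1 days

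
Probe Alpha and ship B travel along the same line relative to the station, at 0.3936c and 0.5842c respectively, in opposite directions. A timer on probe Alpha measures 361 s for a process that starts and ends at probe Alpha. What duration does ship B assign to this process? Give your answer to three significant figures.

595 s

Transform probe Alpha's velocity into ship B's frame: (0.3936 + 0.5842)/(1 + 0.3936·0.5842) = 0.9778/1.22994112, so the relative speed is 0.795c.
At |u| = 0.795c, γ = (1 − 0.632025)^(−1/2) = 1.6485.
Probe Alpha's interval is proper; time dilation gives Δt_B = γΔτ = 1.6485 × 361 s = 595 s.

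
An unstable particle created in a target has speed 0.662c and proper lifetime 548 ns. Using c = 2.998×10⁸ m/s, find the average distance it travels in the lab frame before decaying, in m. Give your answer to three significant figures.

Lorentz factor: γ = (1 − 0.438244)^(−1/2) = 1.3342.
Lab-frame lifetime: Δt = γτ = 1.3342 × 548 ns = 731.14 ns.
Distance: d = vΔt = 0.662 × 2.998×10⁸ m/s × 7.3114×10^-7 s = 145 m.

145 m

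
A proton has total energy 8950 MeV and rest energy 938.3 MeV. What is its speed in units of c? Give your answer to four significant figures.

γ = E/(mc²) = 8950/938.3 = 9.5385.
β = √(1 − 1/γ²) = √(1 − 0.0109911) = √0.9890089 = 0.9945.

0.9945c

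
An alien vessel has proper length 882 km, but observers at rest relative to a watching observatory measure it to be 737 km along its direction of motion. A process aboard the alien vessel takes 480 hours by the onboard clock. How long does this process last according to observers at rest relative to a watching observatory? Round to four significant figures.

574.4 hours

γ = L₀/L = 882/737 = 1.19674.
The same γ dilates the second interval: 1.19674 × 480 hours = 574.4 hours.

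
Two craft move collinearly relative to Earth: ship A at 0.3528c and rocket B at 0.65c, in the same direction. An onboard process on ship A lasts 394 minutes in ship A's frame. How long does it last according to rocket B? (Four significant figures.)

Speed of ship A in rocket B's frame: u = (v_A − v_B)/(1 − v_A v_B/c²) = (0.3528 − 0.65)/(1 − 0.3528×0.65) = −0.2972/0.77068 = −0.38563; |u| = 0.38563c.
At |u| = 0.38563c, γ = (1 − 0.14871)^(−1/2) = 1.0838.
Ship A's interval is proper; time dilation gives Δt_B = γΔτ = 1.0838 × 394 minutes = 427.0 minutes.

427.0 minutes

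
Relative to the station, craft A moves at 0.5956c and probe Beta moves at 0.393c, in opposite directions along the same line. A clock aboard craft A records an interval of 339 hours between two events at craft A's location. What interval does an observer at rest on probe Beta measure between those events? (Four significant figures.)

566.4 hours

Transform craft A's velocity into probe Beta's frame: (0.5956 + 0.393)/(1 + 0.5956·0.393) = 0.9886/1.2340708, so the relative speed is 0.80109c.
At |u| = 0.80109c, γ = (1 − 0.641745)^(−1/2) = 1.6707.
The clock on craft A records proper time, so probe Beta measures Δt = γΔτ = 1.6707 × 339 = 566.4 hours.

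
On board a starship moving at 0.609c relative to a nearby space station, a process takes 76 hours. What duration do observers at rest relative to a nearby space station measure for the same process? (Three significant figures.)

γ = 1/√(1 − β²) = 1/√(1 − 0.370881) = 1/√0.629119 = 1/0.79317 = 1.2608.
Time dilation: Δt = γ·Δτ = 1.2608 × 76 = 95.8 hours.

95.8 hours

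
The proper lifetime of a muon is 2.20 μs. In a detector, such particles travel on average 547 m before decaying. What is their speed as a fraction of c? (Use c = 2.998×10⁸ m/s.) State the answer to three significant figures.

d = βγcτ ⇒ βγ = d/(cτ) = 547.0 m / (659.56 m) = 0.82934.
β = (βγ)/√(1+(βγ)²) = 0.82934/√1.687805 = 0.638.

0.638c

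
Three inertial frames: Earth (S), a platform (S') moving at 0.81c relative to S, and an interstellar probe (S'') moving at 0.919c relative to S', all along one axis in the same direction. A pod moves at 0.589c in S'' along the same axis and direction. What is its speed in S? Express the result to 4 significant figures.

0.9977c

Compose velocities in two stages. Stage 1 (into S'): u₁ = (0.589+0.919)/(1+0.589×0.919) = 0.9784.
Stage 2 (into S): u = (0.9784+0.81)/(1+0.9784×0.81) = 0.99771, so the speed is 0.9977c.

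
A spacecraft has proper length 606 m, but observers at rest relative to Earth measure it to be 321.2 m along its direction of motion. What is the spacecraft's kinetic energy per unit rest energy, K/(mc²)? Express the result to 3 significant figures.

0.887

γ = L₀/L = 606/321.2 = 1.88667.
Since K = (γ−1)mc², K/(mc²) = 1.88667 − 1 = 0.887.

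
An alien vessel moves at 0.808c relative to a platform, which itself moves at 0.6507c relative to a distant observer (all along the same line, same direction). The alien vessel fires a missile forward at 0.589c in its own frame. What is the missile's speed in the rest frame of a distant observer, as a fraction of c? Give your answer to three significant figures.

Compose velocities in two stages. Stage 1 (into S'): u₁ = (0.589+0.808)/(1+0.589×0.808) = 0.94653.
Stage 2 (into S): u = (0.94653+0.6507)/(1+0.94653×0.6507) = 0.98844, so the speed is 0.988c.

0.988c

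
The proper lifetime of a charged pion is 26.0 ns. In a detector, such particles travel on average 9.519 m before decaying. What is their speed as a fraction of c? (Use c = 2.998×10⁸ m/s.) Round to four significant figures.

0.7737c

d = βγcτ ⇒ βγ = d/(cτ) = 9.519 m / (7.7948 m) = 1.2212.
β = (βγ)/√(1+(βγ)²) = 1.2212/√2.49133 = 0.7737.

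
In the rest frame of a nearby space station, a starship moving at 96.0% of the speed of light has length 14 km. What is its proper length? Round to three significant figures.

Lorentz factor: γ = (1 − 0.9216)^(−1/2) = 3.5714.
Proper length: L₀ = γ·L = 3.5714 × 14 = 50.0 km.

50.0 km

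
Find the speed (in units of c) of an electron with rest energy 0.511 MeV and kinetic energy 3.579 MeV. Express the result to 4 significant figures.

0.9922c

K = (γ−1)mc², so γ = 1 + 3.579/0.511 = 8.0039.
Then v/c = √(1 − γ⁻²) = √(1 − 0.0156098) = √0.9843902 = 0.9922.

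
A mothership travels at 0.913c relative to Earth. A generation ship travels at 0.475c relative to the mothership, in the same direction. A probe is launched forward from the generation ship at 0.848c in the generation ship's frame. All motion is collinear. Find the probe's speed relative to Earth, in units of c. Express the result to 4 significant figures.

0.9973c

First combine the probe and generation ship (S''→S'): u₁ = (0.848 + 0.475)/(1 + 0.848×0.475) = 1.323/1.4028 = 0.94311.
Then combine with the mothership (S'→S): u = (0.94311 + 0.913)/(1 + 0.94311×0.913) = 1.85611/1.86105943 = 0.99734.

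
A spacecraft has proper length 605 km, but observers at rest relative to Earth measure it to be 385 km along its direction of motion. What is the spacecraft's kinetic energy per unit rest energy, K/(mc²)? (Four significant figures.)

Length contraction gives γ = L₀/L = 605/385 = 1.57143.
Since K = (γ−1)mc², K/(mc²) = 1.57143 − 1 = 0.5714.

0.5714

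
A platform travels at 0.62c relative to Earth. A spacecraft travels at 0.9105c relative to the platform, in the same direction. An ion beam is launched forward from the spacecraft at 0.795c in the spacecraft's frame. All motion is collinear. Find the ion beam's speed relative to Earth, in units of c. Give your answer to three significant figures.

0.997c

Apply u = (u'+v)/(1+u'v) twice. Ion beam in the platform frame: (0.795+0.9105)/(1+0.795·0.9105) = 1.7055/1.7238475 = 0.98936c.
That velocity, transformed to the rest frame of Earth: (0.98936+0.62)/(1+0.98936·0.62) = 1.60936/1.6134032 = 0.99749c.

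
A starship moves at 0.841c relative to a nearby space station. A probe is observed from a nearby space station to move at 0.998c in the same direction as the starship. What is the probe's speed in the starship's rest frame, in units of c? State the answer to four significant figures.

Transform to the starship's frame: u' = (u − v)/(1 − uv/c²).
u' = (0.998 − 0.841)/(1 − 0.998×0.841) = 0.157/0.160682 = 0.97709.
Speed in the starship's frame: 0.9771c (in the same direction).

0.9771c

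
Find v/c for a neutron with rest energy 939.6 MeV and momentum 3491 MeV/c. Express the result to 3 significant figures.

0.966

pc/(mc²) = 3491/939.6 = 3.7154 = βγ = β/√(1−β²).
So β² = x²/(1 + x²) with x = 3.7154: x² = 13.8042, β² = 13.8042/14.8042 = 0.932452, β = 0.966.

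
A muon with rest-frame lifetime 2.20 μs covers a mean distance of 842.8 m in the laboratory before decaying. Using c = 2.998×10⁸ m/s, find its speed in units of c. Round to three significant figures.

0.788c

d = βγcτ ⇒ βγ = d/(cτ) = 842.8 m / (659.56 m) = 1.2778.
β = (βγ)/√(1+(βγ)²) = 1.2778/√2.63277 = 0.788.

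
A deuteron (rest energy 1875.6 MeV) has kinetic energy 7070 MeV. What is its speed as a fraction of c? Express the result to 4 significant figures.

γ = 1 + K/(mc²) = 1 + 7070/1875.6 = 4.7695.
β = √(1 − 1/γ²) = √(1 − 0.0439597) = √0.9560403 = 0.9778.

0.9778c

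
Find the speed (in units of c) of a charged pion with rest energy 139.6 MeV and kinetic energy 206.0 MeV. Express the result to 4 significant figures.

γ = 1 + K/(mc²) = 1 + 206.0/139.6 = 2.4756.
β = √(1 − 1/γ²) = √(1 − 0.16317) = √0.83683 = 0.9148.

0.9148c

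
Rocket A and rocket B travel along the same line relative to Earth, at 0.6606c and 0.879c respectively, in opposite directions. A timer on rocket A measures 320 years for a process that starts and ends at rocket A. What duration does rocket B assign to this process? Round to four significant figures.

Speed of rocket A in rocket B's frame: u = (v_A + v_B)/(1 + v_A v_B/c²) = (0.6606 + 0.879)/(1 + 0.6606×0.879) = 1.5396/1.5806674 = 0.97402; |u| = 0.97402c.
At |u| = 0.97402c, γ = (1 − 0.948715)^(−1/2) = 4.4158.
Rocket A's interval is proper; time dilation gives Δt_B = γΔτ = 4.4158 × 320 years = 1413 years.

1413 years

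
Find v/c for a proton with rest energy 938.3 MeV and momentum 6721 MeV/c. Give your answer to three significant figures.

0.990

pc/(mc²) = 6721/938.3 = 7.163 = βγ = β/√(1−β²).
So β² = x²/(1 + x²) with x = 7.163: x² = 51.3086, β² = 51.3086/52.3086 = 0.980883, β = 0.990.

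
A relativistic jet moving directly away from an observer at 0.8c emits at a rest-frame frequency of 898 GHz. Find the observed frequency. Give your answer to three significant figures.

299 GHz

Relativistic Doppler (source moving away): f_obs = f_src · √((1−β)/(1+β)).
With β = 0.8: factor = √(0.2/1.8) = 0.33333.
f_obs = 898 × 0.33333 = 299 GHz.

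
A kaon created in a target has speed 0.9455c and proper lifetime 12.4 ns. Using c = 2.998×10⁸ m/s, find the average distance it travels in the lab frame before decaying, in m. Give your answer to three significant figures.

10.8 m

β² = 0.89397025, so γ = 1/√0.10602975 = 3.071.
Lab-frame lifetime: Δt = γτ = 3.071 × 12.4 ns = 38.08 ns.
Distance: d = vΔt = 0.9455 × 2.998×10⁸ m/s × 3.8080×10^-8 s = 10.8 m.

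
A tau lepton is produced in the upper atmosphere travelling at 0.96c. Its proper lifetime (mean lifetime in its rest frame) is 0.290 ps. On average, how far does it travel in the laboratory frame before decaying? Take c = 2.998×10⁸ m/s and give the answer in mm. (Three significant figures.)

β² = 0.9216, so γ = 1/√0.0784 = 3.5714.
Lab-frame lifetime: Δt = γτ = 3.5714 × 0.290 ps = 1.0357 ps.
Distance: d = vΔt = 0.96 × 2.998×10⁸ m/s × 1.0357×10^-12 s = 2.98×10^-4 m = 0.298 mm.

0.298 mm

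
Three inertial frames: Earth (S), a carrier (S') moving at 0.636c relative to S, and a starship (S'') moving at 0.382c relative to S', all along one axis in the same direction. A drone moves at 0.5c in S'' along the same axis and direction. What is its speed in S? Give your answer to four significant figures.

0.9358c

Compose velocities in two stages. Stage 1 (into S'): u₁ = (0.5+0.382)/(1+0.5×0.382) = 0.74055.
Stage 2 (into S): u = (0.74055+0.636)/(1+0.74055×0.636) = 0.9358, so the speed is 0.9358c.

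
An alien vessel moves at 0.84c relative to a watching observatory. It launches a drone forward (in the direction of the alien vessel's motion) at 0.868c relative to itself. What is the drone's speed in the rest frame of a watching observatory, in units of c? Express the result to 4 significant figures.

Relativistic velocity addition: u = (u' + v)/(1 + u'v/c²), with u' = 0.868c and v = 0.84c.
Numerator: 0.868 + 0.84 = 1.708. Denominator: 1 + (0.868)(0.84) = 1.72912.
u = 1.708/1.72912 = 0.98779, so the speed is 0.9878c.

0.9878c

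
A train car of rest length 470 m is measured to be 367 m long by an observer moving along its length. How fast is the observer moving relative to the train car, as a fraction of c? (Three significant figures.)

0.625c

Length contraction gives γ = L₀/L = 470/367 = 1.2807.
β = √(1 − 1/γ²) = √0.390315 = 0.625.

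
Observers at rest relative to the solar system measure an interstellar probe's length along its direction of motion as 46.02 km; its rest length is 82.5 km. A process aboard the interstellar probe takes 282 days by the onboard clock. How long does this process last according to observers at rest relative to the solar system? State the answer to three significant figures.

506 days

Length contraction gives γ = L₀/L = 82.5/46.02 = 1.7927.
Δt = γΔτ = 1.7927 × 282 = 506 days.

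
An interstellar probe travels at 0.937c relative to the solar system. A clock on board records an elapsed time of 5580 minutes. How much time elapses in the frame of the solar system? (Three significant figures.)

γ = 1/√(1 − β²) = 1/√(1 − 0.877969) = 1/√0.122031 = 1/0.349329 = 2.8626.
Time dilation: Δt = γ·Δτ = 2.8626 × 5580 = 16000 minutes.

16000 minutes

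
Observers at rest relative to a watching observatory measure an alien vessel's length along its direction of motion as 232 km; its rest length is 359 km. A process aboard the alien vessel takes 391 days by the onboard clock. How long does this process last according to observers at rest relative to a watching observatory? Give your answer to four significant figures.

From L = L₀/γ: γ = 359/232 = 1.54741.
Δt = γΔτ = 1.54741 × 391 = 605.0 days.

605.0 days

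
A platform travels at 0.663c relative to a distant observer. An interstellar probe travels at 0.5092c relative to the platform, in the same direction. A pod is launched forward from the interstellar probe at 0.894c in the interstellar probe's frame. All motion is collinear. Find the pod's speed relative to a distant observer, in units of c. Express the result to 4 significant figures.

0.9927c

First combine the pod and interstellar probe (S''→S'): u₁ = (0.894 + 0.5092)/(1 + 0.894×0.5092) = 1.4032/1.4552248 = 0.96425.
Then combine with the platform (S'→S): u = (0.96425 + 0.663)/(1 + 0.96425×0.663) = 1.62725/1.63929775 = 0.99265.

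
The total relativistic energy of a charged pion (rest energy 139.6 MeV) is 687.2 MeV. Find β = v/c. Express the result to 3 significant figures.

0.979

γ = E/(mc²) = 687.2/139.6 = 4.9226.
β = √(1 − 1/γ²) = √(1 − 0.0412678) = √0.9587322 = 0.979.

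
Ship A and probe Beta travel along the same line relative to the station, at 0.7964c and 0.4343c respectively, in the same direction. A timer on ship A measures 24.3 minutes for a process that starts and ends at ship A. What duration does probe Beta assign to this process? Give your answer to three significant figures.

29.2 minutes

Transform ship A's velocity into probe Beta's frame: (0.7964 − 0.4343)/(1 − 0.7964·0.4343) = 0.3621/0.65412348, so the relative speed is 0.55357c.
γ for this relative speed: γ = 1/√(1 − 0.30644) = 1.2008.
The clock on ship A records proper time, so probe Beta measures Δt = γΔτ = 1.2008 × 24.3 = 29.2 minutes.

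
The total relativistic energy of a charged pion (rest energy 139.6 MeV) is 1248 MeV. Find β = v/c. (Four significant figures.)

0.9937

Total energy E = γmc² gives γ = 1248/139.6 = 8.9398.
Hence β = √(1 − 1/γ²) = √(1 − 0.0125125) = √0.9874875 = 0.9937.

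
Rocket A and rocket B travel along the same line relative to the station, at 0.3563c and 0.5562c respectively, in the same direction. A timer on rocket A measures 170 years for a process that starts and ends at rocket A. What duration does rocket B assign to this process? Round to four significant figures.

Transform rocket A's velocity into rocket B's frame: (0.3563 − 0.5562)/(1 − 0.3563·0.5562) = −0.1999/0.80182594, so the relative speed is 0.24931c.
γ for this relative speed: γ = 1/√(1 − 0.0621555) = 1.0326.
Rocket A's interval is proper; time dilation gives Δt_B = γΔτ = 1.0326 × 170 years = 175.5 years.

175.5 years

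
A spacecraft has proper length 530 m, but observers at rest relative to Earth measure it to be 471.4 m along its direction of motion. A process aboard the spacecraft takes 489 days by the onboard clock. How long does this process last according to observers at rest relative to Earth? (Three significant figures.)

550 days

Length contraction gives γ = L₀/L = 530/471.4 = 1.12431.
The same γ dilates the second interval: 1.12431 × 489 days = 550 days.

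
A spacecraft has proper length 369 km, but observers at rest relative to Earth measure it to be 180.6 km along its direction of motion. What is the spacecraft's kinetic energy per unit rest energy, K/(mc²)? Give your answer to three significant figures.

From L = L₀/γ: γ = 369/180.6 = 2.04319.
K/(mc²) = γ − 1 = 2.04319 − 1 = 1.04.

1.04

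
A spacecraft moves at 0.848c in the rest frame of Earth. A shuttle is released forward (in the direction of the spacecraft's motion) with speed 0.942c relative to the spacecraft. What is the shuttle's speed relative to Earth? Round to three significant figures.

0.995c

In units of c, u = (u' + v)/(1 + u'v) with u' = 0.942 and v = 0.848.
Numerator: 0.942 + 0.848 = 1.79. Denominator: 1 + (0.942)(0.848) = 1.798816.
u = 1.79/1.798816 = 0.9951, so the speed is 0.995c.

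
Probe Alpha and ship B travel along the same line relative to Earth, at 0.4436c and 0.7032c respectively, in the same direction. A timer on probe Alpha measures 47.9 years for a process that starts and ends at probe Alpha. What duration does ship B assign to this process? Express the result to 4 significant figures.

Transform probe Alpha's velocity into ship B's frame: (0.4436 − 0.7032)/(1 − 0.4436·0.7032) = −0.2596/0.68806048, so the relative speed is 0.37729c.
At |u| = 0.37729c, γ = (1 − 0.142348)^(−1/2) = 1.0798.
The clock on probe Alpha records proper time, so ship B measures Δt = γΔτ = 1.0798 × 47.9 = 51.72 years.

51.72 years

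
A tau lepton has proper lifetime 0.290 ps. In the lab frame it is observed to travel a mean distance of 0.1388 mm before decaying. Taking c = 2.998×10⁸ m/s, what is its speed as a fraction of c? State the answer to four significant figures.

0.8475c

Lab distance = (lab lifetime)·v = γτ·βc, so βγ = d/(cτ) = 1.388×10^-4/(2.998×10⁸ × 2.900×10^-13) = 1.5965.
With βγ = 1.5965: γ² = 1 + (βγ)² = 3.54881, and β = (βγ)/γ = 1.5965/1.88383 = 0.8475.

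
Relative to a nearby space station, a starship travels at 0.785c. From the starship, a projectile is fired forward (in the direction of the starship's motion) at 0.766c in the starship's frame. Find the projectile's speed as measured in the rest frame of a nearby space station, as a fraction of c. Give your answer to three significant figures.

0.969c

In units of c, u = (u' + v)/(1 + u'v) with u' = 0.766 and v = 0.785.
Numerator: 0.766 + 0.785 = 1.551. Denominator: 1 + (0.766)(0.785) = 1.60131.
u = 1.551/1.60131 = 0.96858, so the speed is 0.969c.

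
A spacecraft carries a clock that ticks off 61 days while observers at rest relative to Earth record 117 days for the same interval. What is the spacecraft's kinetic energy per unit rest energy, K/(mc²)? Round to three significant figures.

0.918

From Δt = γΔτ: γ = 117/61 = 1.91803.
K/(mc²) = γ − 1 = 1.91803 − 1 = 0.918.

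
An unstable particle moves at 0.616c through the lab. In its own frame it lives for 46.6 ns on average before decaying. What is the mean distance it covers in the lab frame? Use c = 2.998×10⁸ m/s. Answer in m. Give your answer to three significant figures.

10.9 m

Lorentz factor: γ = (1 − 0.379456)^(−1/2) = 1.2694.
Lab-frame lifetime: Δt = γτ = 1.2694 × 46.6 ns = 59.154 ns.
Distance: d = vΔt = 0.616 × 2.998×10⁸ m/s × 5.9154×10^-8 s = 10.9 m.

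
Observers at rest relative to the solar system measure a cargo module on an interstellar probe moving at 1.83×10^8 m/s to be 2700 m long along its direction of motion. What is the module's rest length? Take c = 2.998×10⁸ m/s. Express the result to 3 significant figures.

3410 m

β = v/c = (1.83×10^8 m/s)/(2.998×10⁸ m/s) = 0.610407.
γ = 1/√(1 − β²) = 1/√(1 − 0.3725967) = 1/√0.6274033 = 1/0.792088 = 1.2625.
Proper length: L₀ = γ·L = 1.2625 × 2700 = 3410 m.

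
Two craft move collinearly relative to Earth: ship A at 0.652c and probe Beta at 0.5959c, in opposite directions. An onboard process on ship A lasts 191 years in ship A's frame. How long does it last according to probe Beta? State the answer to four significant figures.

Transform ship A's velocity into probe Beta's frame: (0.652 + 0.5959)/(1 + 0.652·0.5959) = 1.2479/1.3885268, so the relative speed is 0.89872c.
At |u| = 0.89872c, γ = (1 − 0.807698)^(−1/2) = 2.2804.
The clock on ship A records proper time, so probe Beta measures Δt = γΔτ = 2.2804 × 191 = 435.6 years.

435.6 years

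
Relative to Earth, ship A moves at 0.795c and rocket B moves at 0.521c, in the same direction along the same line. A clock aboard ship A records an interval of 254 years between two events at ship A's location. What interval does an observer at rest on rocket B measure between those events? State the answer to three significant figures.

The velocity of ship A relative to rocket B is (0.795 − 0.521)c / (1 − 0.795×0.521) = 0.46773c; relative speed 0.46773c.
At |u| = 0.46773c, γ = (1 − 0.218771)^(−1/2) = 1.1314.
Ship A's interval is proper; time dilation gives Δt_B = γΔτ = 1.1314 × 254 years = 287 years.

287 years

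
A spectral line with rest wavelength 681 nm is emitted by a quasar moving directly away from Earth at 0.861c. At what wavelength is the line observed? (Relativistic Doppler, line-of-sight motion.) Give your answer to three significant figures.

Relativistic Doppler for wavelength: λ_obs = λ_src · √((1+β)/(1−β)).
With β = 0.861: factor = √(1.861/0.139) = 3.659.
λ_obs = 681 × 3.659 = 2490 nm.

2490 nm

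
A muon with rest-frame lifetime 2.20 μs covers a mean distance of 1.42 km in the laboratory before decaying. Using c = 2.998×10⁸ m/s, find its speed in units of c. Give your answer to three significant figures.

0.907c

Lab distance = (lab lifetime)·v = γτ·βc, so βγ = d/(cτ) = 1420/(2.998×10⁸ × 2.200×10^-6) = 2.153.
With βγ = 2.153: γ² = 1 + (βγ)² = 5.63541, and β = (βγ)/γ = 2.153/2.3739 = 0.907.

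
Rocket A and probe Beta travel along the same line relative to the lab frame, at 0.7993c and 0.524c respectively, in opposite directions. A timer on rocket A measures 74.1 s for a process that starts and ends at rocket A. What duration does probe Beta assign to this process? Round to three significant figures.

Speed of rocket A in probe Beta's frame: u = (v_A + v_B)/(1 + v_A v_B/c²) = (0.7993 + 0.524)/(1 + 0.7993×0.524) = 1.3233/1.4188332 = 0.93267; |u| = 0.93267c.
γ for this relative speed: γ = 1/√(1 − 0.869873) = 2.7721.
The clock on rocket A records proper time, so probe Beta measures Δt = γΔτ = 2.7721 × 74.1 = 205 s.

205 s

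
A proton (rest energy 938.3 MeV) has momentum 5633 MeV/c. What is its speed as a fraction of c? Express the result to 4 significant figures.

0.9864c

βγ = pc/(mc²) = 5633/938.3 = 6.0034.
Since γ² = 1 + (βγ)² = 37.0408, γ = √37.0408 = 6.08612, and β = (βγ)/γ = 6.0034/6.08612 = 0.9864.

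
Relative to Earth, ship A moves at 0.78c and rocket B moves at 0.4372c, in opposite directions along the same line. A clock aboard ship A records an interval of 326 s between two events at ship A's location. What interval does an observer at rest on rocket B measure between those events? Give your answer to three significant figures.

777 s

Speed of ship A in rocket B's frame: u = (v_A + v_B)/(1 + v_A v_B/c²) = (0.78 + 0.4372)/(1 + 0.78×0.4372) = 1.2172/1.341016 = 0.90767; |u| = 0.90767c.
At |u| = 0.90767c, γ = (1 − 0.823865)^(−1/2) = 2.3827.
Ship A's interval is proper; time dilation gives Δt_B = γΔτ = 2.3827 × 326 s = 777 s.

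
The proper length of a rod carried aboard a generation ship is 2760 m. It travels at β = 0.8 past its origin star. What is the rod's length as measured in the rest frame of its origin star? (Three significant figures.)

γ = 1/√(1 − β²) = 1/√(1 − 0.64) = 1/√0.36 = 1/0.6 = 1.6667.
Length contraction: L = L₀/γ = 2760/1.6667 = 1660 m.

1660 m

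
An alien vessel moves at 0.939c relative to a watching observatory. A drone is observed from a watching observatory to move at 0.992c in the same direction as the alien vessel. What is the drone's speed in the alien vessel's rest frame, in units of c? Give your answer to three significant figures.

Transform to the alien vessel's frame: u' = (u − v)/(1 − uv/c²).
u' = (0.992 − 0.939)/(1 − 0.992×0.939) = 0.053/0.068512 = 0.77359.
Speed in the alien vessel's frame: 0.774c (in the same direction).

0.774c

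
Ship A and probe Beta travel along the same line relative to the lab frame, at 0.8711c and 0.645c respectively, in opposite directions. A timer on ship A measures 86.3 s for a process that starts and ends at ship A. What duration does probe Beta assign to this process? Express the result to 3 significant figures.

359 s

Transform ship A's velocity into probe Beta's frame: (0.8711 + 0.645)/(1 + 0.8711·0.645) = 1.5161/1.5618595, so the relative speed is 0.9707c.
γ for this relative speed: γ = 1/√(1 − 0.942258) = 4.1615.
Ship A's interval is proper; time dilation gives Δt_B = γΔτ = 4.1615 × 86.3 s = 359 s.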